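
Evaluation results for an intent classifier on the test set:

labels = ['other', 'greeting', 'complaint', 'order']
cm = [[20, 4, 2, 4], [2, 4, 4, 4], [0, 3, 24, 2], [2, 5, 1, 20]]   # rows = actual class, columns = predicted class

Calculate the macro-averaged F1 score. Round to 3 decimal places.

0.624

Per-class F1 score (2·TP/(2·TP+FP+FN)):
  other: TP=20, FP=2+0+2=4, FN=4+2+4=10 → 40/54 = 0.7407
  greeting: TP=4, FP=4+3+5=12, FN=2+4+4=10 → 8/30 = 0.2667
  complaint: TP=24, FP=2+4+1=7, FN=0+3+2=5 → 48/60 = 0.8000
  order: TP=20, FP=4+4+2=10, FN=2+5+1=8 → 40/58 = 0.6897
Macro-F1 score = mean = (0.7407 + 0.2667 + 0.8000 + 0.6897) / 4 = 0.624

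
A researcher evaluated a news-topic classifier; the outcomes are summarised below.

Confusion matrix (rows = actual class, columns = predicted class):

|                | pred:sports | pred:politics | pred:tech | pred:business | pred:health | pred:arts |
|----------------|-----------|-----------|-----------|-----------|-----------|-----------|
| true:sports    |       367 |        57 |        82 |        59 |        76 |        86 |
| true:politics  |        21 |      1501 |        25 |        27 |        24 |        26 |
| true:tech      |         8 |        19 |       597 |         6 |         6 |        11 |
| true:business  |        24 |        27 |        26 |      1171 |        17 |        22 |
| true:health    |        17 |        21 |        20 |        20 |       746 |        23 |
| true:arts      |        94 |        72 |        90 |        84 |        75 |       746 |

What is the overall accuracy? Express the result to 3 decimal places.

0.815

Accuracy = trace / total = (367+1501+597+1171+746+746=5128) / 6293 = 5128/6293 = 0.815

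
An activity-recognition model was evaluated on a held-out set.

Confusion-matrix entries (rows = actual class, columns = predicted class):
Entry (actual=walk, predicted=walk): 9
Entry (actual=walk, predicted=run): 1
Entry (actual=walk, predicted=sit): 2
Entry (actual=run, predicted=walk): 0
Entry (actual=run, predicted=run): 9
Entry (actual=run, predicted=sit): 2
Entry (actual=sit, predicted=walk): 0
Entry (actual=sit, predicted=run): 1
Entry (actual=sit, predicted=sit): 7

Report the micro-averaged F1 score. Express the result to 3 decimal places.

0.806

Micro-averaging pools counts across classes: ΣTP=25, ΣFP=6, ΣFN=6.
Micro-F1 score = 2·TP/(2·TP+FP+FN) on pooled counts = 0.806 (equals overall accuracy in single-label multiclass).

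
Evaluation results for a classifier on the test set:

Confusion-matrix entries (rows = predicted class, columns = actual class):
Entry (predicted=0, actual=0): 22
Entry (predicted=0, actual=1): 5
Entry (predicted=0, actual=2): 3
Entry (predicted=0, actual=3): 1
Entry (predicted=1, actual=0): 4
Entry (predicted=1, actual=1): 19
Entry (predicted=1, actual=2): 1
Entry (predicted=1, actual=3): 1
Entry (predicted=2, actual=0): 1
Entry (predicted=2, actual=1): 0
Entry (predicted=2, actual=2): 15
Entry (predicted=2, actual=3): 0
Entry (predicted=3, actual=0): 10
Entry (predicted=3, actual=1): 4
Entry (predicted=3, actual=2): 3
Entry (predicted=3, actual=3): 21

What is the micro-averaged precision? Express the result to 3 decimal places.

Micro-averaging pools counts across classes: ΣTP=77, ΣFP=33, ΣFN=33.
Micro-precision = TP/(TP+FP) on pooled counts = 0.700 (equals overall accuracy in single-label multiclass).

0.700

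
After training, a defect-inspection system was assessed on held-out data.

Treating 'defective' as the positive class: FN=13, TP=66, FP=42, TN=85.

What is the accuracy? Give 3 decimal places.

0.733

Accuracy = (TP+TN)/N = (66+85)/206 = 0.733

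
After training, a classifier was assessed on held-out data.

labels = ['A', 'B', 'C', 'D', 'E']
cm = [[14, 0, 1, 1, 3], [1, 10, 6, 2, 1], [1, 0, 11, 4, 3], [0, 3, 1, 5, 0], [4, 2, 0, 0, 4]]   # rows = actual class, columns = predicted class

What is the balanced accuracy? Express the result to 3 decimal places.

Balanced accuracy = mean of per-class recall.
  A: recall = 14/19 = 0.7368
  B: recall = 10/20 = 0.5000
  C: recall = 11/19 = 0.5789
  D: recall = 5/9 = 0.5556
  E: recall = 4/10 = 0.4000
Mean = (0.7368 + 0.5000 + 0.5789 + 0.5556 + 0.4000) / 5 = 0.554

0.554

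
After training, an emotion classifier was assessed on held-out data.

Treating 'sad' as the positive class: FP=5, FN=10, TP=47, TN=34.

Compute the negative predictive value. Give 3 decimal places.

NPV = TN/(TN+FN) = 34/(34+10) = 0.773

0.773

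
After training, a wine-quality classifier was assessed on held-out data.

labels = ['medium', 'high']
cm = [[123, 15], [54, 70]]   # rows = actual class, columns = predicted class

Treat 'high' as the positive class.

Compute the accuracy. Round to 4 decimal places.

0.7366

Accuracy = (TP+TN)/N = (70+123)/262 = 0.7366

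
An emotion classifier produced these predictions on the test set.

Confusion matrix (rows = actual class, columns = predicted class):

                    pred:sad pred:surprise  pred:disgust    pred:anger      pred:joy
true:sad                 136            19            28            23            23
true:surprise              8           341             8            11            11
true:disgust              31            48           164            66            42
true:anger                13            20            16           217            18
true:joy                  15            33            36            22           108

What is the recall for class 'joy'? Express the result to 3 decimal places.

0.505

Treat 'joy' as positive and all other classes as negative.
recall = TP/(TP+FN).
joy: TP=108, FN=15+33+36+22=106 → 108/214 = 0.5047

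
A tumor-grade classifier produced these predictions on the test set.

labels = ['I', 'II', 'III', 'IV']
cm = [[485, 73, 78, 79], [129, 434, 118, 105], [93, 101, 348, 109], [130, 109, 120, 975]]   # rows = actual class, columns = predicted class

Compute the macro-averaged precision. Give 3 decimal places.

Per-class precision (TP/(TP+FP)):
  I: TP=485, FP=129+93+130=352 → 485/837 = 0.5795
  II: TP=434, FP=73+101+109=283 → 434/717 = 0.6053
  III: TP=348, FP=78+118+120=316 → 348/664 = 0.5241
  IV: TP=975, FP=79+105+109=293 → 975/1268 = 0.7689
Macro-precision = mean = (0.5795 + 0.6053 + 0.5241 + 0.7689) / 4 = 0.619

0.619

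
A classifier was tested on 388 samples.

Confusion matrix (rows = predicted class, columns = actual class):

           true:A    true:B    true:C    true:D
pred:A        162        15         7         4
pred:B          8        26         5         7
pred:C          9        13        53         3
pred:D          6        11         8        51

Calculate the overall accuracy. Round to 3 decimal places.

0.753

Accuracy = trace / total = (162+26+53+51=292) / 388 = 292/388 = 0.753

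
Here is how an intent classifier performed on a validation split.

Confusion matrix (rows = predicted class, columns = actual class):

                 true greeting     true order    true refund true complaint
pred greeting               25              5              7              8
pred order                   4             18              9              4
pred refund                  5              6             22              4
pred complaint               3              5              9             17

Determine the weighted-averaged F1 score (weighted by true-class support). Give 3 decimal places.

0.541

Per-class F1 score (2·TP/(2·TP+FP+FN)):
  greeting: TP=25, FP=5+7+8=20, FN=4+5+3=12 → 50/82 = 0.6098
  order: TP=18, FP=4+9+4=17, FN=5+6+5=16 → 36/69 = 0.5217
  refund: TP=22, FP=5+6+4=15, FN=7+9+9=25 → 44/84 = 0.5238
  complaint: TP=17, FP=3+5+9=17, FN=8+4+4=16 → 34/67 = 0.5075
Weighted-F1 score = Σ (supportᵢ/N)·F1 scoreᵢ with N=151: (37/151)·0.6098 + (34/151)·0.5217 + (47/151)·0.5238 + (33/151)·0.5075 = 0.541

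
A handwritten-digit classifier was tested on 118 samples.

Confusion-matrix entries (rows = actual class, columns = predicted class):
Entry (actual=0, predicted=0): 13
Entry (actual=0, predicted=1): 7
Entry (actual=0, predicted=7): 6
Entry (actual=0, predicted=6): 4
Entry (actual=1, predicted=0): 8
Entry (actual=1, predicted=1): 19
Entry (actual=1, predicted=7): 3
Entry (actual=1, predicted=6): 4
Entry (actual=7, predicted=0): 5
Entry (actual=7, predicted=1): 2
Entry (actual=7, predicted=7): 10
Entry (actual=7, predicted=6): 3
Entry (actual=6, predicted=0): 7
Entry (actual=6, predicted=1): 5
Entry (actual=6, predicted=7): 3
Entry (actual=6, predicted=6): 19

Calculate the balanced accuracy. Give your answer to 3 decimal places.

0.513

Balanced accuracy = mean of per-class recall.
  0: recall = 13/30 = 0.4333
  1: recall = 19/34 = 0.5588
  7: recall = 10/20 = 0.5000
  6: recall = 19/34 = 0.5588
Mean = (0.4333 + 0.5588 + 0.5000 + 0.5588) / 4 = 0.513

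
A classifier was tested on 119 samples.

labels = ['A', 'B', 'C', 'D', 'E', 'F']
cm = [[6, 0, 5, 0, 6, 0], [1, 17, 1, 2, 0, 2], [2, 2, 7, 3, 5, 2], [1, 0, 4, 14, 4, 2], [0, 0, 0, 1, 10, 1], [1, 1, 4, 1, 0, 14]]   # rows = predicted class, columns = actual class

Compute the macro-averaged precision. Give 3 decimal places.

Per-class precision (TP/(TP+FP)):
  A: TP=6, FP=0+5+0+6+0=11 → 6/17 = 0.3529
  B: TP=17, FP=1+1+2+0+2=6 → 17/23 = 0.7391
  C: TP=7, FP=2+2+3+5+2=14 → 7/21 = 0.3333
  D: TP=14, FP=1+0+4+4+2=11 → 14/25 = 0.5600
  E: TP=10, FP=0+0+0+1+1=2 → 10/12 = 0.8333
  F: TP=14, FP=1+1+4+1+0=7 → 14/21 = 0.6667
Macro-precision = mean = (0.3529 + 0.7391 + 0.3333 + 0.5600 + 0.8333 + 0.6667) / 6 = 0.581

0.581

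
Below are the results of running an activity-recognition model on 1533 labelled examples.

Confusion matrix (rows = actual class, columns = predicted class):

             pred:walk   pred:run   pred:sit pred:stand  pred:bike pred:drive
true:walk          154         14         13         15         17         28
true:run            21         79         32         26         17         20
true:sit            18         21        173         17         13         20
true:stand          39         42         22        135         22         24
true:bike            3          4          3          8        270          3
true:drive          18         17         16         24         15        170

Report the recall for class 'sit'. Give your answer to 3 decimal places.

One-vs-rest for 'sit': TP = diagonal; FP = other classes predicted 'sit'; FN = 'sit' predicted as other.
recall = TP/(TP+FN).
sit: TP=173, FN=18+21+17+13+20=89 → 173/262 = 0.6603

0.660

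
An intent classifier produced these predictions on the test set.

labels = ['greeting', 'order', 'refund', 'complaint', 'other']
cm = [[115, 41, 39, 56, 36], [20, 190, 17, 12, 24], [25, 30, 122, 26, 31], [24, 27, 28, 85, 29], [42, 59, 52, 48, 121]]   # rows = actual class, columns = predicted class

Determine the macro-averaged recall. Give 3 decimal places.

0.492

Per-class recall (TP/(TP+FN)):
  greeting: TP=115, FN=41+39+56+36=172 → 115/287 = 0.4007
  order: TP=190, FN=20+17+12+24=73 → 190/263 = 0.7224
  refund: TP=122, FN=25+30+26+31=112 → 122/234 = 0.5214
  complaint: TP=85, FN=24+27+28+29=108 → 85/193 = 0.4404
  other: TP=121, FN=42+59+52+48=201 → 121/322 = 0.3758
Macro-recall = mean = (0.4007 + 0.7224 + 0.5214 + 0.4404 + 0.3758) / 5 = 0.492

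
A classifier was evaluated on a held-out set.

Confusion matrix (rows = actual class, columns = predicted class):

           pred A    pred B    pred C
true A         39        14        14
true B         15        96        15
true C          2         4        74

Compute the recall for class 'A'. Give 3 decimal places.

recall = TP/(TP+FN).
A: TP=39, FN=14+14=28 → 39/67 = 0.5821

0.582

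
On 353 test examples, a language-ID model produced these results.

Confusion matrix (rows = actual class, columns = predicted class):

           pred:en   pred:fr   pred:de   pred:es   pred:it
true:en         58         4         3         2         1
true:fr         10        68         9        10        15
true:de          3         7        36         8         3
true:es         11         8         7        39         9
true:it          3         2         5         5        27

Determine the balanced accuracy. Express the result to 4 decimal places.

0.6523

Balanced accuracy = mean of per-class recall.
  en: recall = 58/68 = 0.85294
  fr: recall = 68/112 = 0.60714
  de: recall = 36/57 = 0.63158
  es: recall = 39/74 = 0.52703
  it: recall = 27/42 = 0.64286
Mean = (0.85294 + 0.60714 + 0.63158 + 0.52703 + 0.64286) / 5 = 0.6523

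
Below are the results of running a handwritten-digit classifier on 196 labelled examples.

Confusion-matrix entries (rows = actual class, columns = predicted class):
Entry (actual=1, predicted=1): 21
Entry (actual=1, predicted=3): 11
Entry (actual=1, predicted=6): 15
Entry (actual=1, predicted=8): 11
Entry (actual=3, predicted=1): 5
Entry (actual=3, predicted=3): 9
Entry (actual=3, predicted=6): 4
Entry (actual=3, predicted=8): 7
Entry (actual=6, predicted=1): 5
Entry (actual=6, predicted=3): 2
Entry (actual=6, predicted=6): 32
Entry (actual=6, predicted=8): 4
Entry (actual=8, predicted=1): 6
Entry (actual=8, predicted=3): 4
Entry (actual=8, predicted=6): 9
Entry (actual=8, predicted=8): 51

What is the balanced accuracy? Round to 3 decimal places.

0.549

Balanced accuracy = mean of per-class recall.
  1: recall = 21/58 = 0.3621
  3: recall = 9/25 = 0.3600
  6: recall = 32/43 = 0.7442
  8: recall = 51/70 = 0.7286
Mean = (0.3621 + 0.3600 + 0.7442 + 0.7286) / 4 = 0.549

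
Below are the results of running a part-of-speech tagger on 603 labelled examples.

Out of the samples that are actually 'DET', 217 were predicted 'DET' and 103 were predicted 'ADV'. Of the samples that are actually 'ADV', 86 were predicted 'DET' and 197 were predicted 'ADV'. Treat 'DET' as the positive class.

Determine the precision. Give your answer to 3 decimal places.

Precision = TP/(TP+FP) = 217/(217+86) = 217/303 = 0.716

0.716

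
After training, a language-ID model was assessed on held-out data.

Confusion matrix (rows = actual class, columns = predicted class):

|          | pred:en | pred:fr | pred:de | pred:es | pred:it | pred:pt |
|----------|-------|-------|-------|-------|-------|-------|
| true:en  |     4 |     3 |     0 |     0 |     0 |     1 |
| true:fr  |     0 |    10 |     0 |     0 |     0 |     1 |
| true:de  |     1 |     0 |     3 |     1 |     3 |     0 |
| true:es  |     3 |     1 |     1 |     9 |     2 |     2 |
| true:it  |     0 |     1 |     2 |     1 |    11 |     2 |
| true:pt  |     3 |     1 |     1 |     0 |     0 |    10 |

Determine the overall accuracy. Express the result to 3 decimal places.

0.610

Accuracy = trace / total = (4+10+3+9+11+10=47) / 77 = 47/77 = 0.610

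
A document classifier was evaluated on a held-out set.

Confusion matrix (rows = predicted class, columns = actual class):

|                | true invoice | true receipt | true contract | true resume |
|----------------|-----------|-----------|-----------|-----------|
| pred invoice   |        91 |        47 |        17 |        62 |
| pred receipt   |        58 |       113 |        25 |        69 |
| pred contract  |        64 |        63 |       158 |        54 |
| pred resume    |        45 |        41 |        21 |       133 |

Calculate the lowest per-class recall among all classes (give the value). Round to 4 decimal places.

0.3527

Per-class recall (TP/(TP+FN)):
  invoice: TP=91, FN=58+64+45=167 → 91/258 = 0.35271
  receipt: TP=113, FN=47+63+41=151 → 113/264 = 0.42803
  contract: TP=158, FN=17+25+21=63 → 158/221 = 0.71493
  resume: TP=133, FN=62+69+54=185 → 133/318 = 0.41824
Lowest is class 'invoice' with recall = 0.3527.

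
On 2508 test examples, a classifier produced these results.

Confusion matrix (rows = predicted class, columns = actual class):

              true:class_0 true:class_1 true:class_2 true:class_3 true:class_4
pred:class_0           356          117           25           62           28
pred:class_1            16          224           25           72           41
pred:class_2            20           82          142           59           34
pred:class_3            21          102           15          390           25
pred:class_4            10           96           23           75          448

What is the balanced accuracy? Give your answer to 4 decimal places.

Balanced accuracy = mean of per-class recall.
  class_0: recall = 356/423 = 0.84161
  class_1: recall = 224/621 = 0.36071
  class_2: recall = 142/230 = 0.61739
  class_3: recall = 390/658 = 0.59271
  class_4: recall = 448/576 = 0.77778
Mean = (0.84161 + 0.36071 + 0.61739 + 0.59271 + 0.77778) / 5 = 0.6380

0.6380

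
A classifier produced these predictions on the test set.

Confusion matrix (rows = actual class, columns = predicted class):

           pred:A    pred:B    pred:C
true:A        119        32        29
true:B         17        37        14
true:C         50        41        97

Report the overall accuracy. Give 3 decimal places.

0.580

Accuracy = trace / total = (119+37+97=253) / 436 = 253/436 = 0.580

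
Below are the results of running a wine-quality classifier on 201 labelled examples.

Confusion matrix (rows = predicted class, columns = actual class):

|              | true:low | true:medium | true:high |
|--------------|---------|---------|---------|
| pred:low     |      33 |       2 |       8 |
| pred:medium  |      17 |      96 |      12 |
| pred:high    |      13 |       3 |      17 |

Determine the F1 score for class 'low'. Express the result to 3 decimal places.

F1 score = 2·TP/(2·TP+FP+FN).
low: TP=33, FP=2+8=10, FN=17+13=30 → 66/106 = 0.6226

0.623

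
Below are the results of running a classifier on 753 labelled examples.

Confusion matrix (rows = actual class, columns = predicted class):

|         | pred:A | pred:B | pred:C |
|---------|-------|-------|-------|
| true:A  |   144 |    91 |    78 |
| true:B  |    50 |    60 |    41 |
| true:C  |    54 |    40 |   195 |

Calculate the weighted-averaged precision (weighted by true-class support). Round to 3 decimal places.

0.543

Per-class precision (TP/(TP+FP)):
  A: TP=144, FP=50+54=104 → 144/248 = 0.5806
  B: TP=60, FP=91+40=131 → 60/191 = 0.3141
  C: TP=195, FP=78+41=119 → 195/314 = 0.6210
Weighted-precision = Σ (supportᵢ/N)·precisionᵢ with N=753: (313/753)·0.5806 + (151/753)·0.3141 + (289/753)·0.6210 = 0.543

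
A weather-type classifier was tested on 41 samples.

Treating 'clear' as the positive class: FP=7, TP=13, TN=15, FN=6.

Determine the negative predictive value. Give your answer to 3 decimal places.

0.714

NPV = TN/(TN+FN) = 15/(15+6) = 0.714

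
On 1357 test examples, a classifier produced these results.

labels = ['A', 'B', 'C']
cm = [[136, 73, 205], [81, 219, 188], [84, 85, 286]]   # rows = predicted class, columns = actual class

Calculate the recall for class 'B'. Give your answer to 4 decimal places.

Take TP from the diagonal, FP from the rest of the 'B' prediction marginal, FN from the rest of the 'B' actual marginal.
recall = TP/(TP+FN).
B: TP=219, FN=73+85=158 → 219/377 = 0.58090

0.5809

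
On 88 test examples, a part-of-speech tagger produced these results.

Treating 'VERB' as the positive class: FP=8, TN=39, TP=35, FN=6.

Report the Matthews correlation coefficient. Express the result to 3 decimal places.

MCC = (TP·TN − FP·FN) / √((TP+FP)(TP+FN)(TN+FP)(TN+FN))
Numerator = 35·39 − 8·6 = 1317
Denominator = √(43·41·47·45) = √3728745 = 1930.9959
MCC = 1317 / 1930.9959 = 0.682

0.682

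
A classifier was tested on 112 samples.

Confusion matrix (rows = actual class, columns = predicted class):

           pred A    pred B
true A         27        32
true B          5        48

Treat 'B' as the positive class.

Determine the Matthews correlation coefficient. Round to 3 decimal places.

0.402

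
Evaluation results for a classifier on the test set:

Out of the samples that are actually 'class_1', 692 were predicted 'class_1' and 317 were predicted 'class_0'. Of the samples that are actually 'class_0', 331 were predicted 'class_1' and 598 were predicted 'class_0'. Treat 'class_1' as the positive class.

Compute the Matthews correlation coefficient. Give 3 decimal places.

MCC = (TP·TN − FP·FN) / √((TP+FP)(TP+FN)(TN+FP)(TN+FN))
Numerator = 692·598 − 331·317 = 308889
Denominator = √(1023·1009·929·915) = √877412077245 = 936702.7689
MCC = 308889 / 936702.7689 = 0.330

0.330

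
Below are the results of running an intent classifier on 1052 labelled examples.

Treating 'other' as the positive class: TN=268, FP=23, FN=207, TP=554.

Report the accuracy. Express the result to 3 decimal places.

0.781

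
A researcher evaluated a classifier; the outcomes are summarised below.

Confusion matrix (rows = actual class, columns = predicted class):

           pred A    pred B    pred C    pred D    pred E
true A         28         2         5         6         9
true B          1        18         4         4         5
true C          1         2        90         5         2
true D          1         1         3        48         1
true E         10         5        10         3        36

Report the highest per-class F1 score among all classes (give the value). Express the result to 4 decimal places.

0.8491

Per-class F1 score (2·TP/(2·TP+FP+FN)):
  A: TP=28, FP=1+1+1+10=13, FN=2+5+6+9=22 → 56/91 = 0.61538
  B: TP=18, FP=2+2+1+5=10, FN=1+4+4+5=14 → 36/60 = 0.60000
  C: TP=90, FP=5+4+3+10=22, FN=1+2+5+2=10 → 180/212 = 0.84906
  D: TP=48, FP=6+4+5+3=18, FN=1+1+3+1=6 → 96/120 = 0.80000
  E: TP=36, FP=9+5+2+1=17, FN=10+5+10+3=28 → 72/117 = 0.61538
Highest is class 'C' with F1 score = 0.8491.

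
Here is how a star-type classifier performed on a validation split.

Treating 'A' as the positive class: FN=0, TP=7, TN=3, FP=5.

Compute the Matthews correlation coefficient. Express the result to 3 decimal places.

MCC = (TP·TN − FP·FN) / √((TP+FP)(TP+FN)(TN+FP)(TN+FN))
Numerator = 7·3 − 5·0 = 21
Denominator = √(12·7·8·3) = √2016 = 44.8999
MCC = 21 / 44.8999 = 0.468

0.468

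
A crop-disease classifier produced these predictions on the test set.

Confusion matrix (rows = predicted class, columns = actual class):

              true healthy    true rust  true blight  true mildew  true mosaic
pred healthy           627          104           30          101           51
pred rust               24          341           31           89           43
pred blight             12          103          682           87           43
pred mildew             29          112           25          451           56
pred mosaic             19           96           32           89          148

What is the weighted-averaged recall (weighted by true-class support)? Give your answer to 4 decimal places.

Per-class recall (TP/(TP+FN)):
  healthy: TP=627, FN=24+12+29+19=84 → 627/711 = 0.88186
  rust: TP=341, FN=104+103+112+96=415 → 341/756 = 0.45106
  blight: TP=682, FN=30+31+25+32=118 → 682/800 = 0.85250
  mildew: TP=451, FN=101+89+87+89=366 → 451/817 = 0.55202
  mosaic: TP=148, FN=51+43+43+56=193 → 148/341 = 0.43402
Weighted-recall = Σ (supportᵢ/N)·recallᵢ with N=3425: (711/3425)·0.88186 + (756/3425)·0.45106 + (800/3425)·0.85250 + (817/3425)·0.55202 + (341/3425)·0.43402 = 0.6566

0.6566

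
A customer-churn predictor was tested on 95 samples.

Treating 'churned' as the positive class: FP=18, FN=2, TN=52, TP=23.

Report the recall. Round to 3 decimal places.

Recall = TP/(TP+FN) = 23/(23+2) = 23/25 = 0.920

0.920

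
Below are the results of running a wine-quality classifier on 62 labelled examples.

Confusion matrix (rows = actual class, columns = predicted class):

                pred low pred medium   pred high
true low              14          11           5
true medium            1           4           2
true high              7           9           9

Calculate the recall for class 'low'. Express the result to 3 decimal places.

0.467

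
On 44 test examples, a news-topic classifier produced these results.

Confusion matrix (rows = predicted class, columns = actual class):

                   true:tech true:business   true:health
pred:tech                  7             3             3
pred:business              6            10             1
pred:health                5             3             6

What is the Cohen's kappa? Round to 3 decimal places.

0.284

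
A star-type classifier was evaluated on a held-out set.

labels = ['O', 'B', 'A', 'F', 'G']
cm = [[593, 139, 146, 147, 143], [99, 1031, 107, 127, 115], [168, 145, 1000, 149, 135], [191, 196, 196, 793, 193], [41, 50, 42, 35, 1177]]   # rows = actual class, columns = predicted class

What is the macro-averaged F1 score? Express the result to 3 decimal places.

Per-class F1 score (2·TP/(2·TP+FP+FN)):
  O: TP=593, FP=99+168+191+41=499, FN=139+146+147+143=575 → 1186/2260 = 0.5248
  B: TP=1031, FP=139+145+196+50=530, FN=99+107+127+115=448 → 2062/3040 = 0.6783
  A: TP=1000, FP=146+107+196+42=491, FN=168+145+149+135=597 → 2000/3088 = 0.6477
  F: TP=793, FP=147+127+149+35=458, FN=191+196+196+193=776 → 1586/2820 = 0.5624
  G: TP=1177, FP=143+115+135+193=586, FN=41+50+42+35=168 → 2354/3108 = 0.7574
Macro-F1 score = mean = (0.5248 + 0.6783 + 0.6477 + 0.5624 + 0.7574) / 5 = 0.634

0.634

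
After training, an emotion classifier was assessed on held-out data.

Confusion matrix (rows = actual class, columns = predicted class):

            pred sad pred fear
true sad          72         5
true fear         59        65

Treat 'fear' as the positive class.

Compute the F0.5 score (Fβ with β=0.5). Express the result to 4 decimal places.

Fβ = (1+β²)·TP / ((1+β²)·TP + β²·FN + FP), with β²=1/4
= 1.25·65 / (1.25·65 + 0.25·59 + 5) = 0.8045

0.8045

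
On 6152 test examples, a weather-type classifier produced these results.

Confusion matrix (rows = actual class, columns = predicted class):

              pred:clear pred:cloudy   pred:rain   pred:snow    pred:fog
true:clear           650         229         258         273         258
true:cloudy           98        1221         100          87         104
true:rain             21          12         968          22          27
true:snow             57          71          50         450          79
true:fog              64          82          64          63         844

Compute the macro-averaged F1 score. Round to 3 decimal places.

0.660

Per-class F1 score (2·TP/(2·TP+FP+FN)):
  clear: TP=650, FP=98+21+57+64=240, FN=229+258+273+258=1018 → 1300/2558 = 0.5082
  cloudy: TP=1221, FP=229+12+71+82=394, FN=98+100+87+104=389 → 2442/3225 = 0.7572
  rain: TP=968, FP=258+100+50+64=472, FN=21+12+22+27=82 → 1936/2490 = 0.7775
  snow: TP=450, FP=273+87+22+63=445, FN=57+71+50+79=257 → 900/1602 = 0.5618
  fog: TP=844, FP=258+104+27+79=468, FN=64+82+64+63=273 → 1688/2429 = 0.6949
Macro-F1 score = mean = (0.5082 + 0.7572 + 0.7775 + 0.5618 + 0.6949) / 5 = 0.660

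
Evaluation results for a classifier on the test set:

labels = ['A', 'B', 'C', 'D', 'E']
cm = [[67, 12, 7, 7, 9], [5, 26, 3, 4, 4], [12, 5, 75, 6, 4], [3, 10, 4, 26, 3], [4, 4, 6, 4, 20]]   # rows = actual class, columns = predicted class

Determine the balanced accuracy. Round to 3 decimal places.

0.621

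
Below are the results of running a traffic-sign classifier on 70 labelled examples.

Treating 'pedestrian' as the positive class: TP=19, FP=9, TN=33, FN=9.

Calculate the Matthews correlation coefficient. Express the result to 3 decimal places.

0.464

MCC = (TP·TN − FP·FN) / √((TP+FP)(TP+FN)(TN+FP)(TN+FN))
Numerator = 19·33 − 9·9 = 546
Denominator = √(28·28·42·42) = √1382976 = 1176.0000
MCC = 546 / 1176.0000 = 0.464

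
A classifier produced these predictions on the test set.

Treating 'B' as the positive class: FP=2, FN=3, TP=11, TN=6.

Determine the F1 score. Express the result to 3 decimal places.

Precision = TP/(TP+FP) = 11/13 = 0.8462
Recall = TP/(TP+FN) = 11/14 = 0.7857
F1 = 2·TP/(2·TP+FP+FN) = 22/27 = 0.815

0.815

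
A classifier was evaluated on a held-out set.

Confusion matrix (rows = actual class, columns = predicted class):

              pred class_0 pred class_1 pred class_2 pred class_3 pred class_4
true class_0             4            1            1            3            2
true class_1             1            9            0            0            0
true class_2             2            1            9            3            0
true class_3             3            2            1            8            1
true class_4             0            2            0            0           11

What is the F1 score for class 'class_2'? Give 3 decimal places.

0.692

Take TP from the diagonal, FP from the rest of the 'class_2' prediction marginal, FN from the rest of the 'class_2' actual marginal.
F1 score = 2·TP/(2·TP+FP+FN).
class_2: TP=9, FP=1+0+1+0=2, FN=2+1+3+0=6 → 18/26 = 0.6923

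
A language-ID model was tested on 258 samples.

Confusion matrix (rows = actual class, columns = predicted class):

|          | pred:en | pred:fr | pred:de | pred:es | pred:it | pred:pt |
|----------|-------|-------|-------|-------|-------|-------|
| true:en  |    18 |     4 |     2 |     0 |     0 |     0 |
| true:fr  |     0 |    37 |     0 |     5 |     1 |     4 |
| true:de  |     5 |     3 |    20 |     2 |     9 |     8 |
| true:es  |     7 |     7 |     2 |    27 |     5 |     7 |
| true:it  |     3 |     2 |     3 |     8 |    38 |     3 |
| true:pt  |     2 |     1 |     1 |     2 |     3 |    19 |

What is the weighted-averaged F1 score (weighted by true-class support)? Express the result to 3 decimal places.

Per-class F1 score (2·TP/(2·TP+FP+FN)):
  en: TP=18, FP=0+5+7+3+2=17, FN=4+2+0+0+0=6 → 36/59 = 0.6102
  fr: TP=37, FP=4+3+7+2+1=17, FN=0+0+5+1+4=10 → 74/101 = 0.7327
  de: TP=20, FP=2+0+2+3+1=8, FN=5+3+2+9+8=27 → 40/75 = 0.5333
  es: TP=27, FP=0+5+2+8+2=17, FN=7+7+2+5+7=28 → 54/99 = 0.5455
  it: TP=38, FP=0+1+9+5+3=18, FN=3+2+3+8+3=19 → 76/113 = 0.6726
  pt: TP=19, FP=0+4+8+7+3=22, FN=2+1+1+2+3=9 → 38/69 = 0.5507
Weighted-F1 score = Σ (supportᵢ/N)·F1 scoreᵢ with N=258: (24/258)·0.6102 + (47/258)·0.7327 + (47/258)·0.5333 + (55/258)·0.5455 + (57/258)·0.6726 + (28/258)·0.5507 = 0.612

0.612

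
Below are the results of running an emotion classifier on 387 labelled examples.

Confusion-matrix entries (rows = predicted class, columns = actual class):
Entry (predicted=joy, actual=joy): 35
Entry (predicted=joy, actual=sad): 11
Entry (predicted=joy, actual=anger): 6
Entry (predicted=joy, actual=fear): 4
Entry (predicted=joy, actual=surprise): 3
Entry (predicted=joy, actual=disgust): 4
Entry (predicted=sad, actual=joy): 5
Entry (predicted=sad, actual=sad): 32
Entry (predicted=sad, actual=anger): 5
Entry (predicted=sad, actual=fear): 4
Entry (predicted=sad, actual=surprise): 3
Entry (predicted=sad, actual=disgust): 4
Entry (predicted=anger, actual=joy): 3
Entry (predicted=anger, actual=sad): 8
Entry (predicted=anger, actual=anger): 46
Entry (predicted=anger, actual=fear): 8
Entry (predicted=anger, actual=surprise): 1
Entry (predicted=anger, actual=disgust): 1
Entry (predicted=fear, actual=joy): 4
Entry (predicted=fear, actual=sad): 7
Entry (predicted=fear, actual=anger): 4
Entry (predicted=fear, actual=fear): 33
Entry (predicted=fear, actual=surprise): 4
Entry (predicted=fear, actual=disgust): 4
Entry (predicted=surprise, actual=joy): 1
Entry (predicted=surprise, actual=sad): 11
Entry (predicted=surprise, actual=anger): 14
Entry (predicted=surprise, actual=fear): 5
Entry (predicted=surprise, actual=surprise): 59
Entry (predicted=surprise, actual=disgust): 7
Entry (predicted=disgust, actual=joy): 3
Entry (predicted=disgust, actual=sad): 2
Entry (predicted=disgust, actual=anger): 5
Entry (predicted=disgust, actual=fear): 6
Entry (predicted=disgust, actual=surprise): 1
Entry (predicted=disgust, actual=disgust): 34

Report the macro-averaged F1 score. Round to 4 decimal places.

Per-class F1 score (2·TP/(2·TP+FP+FN)):
  joy: TP=35, FP=11+6+4+3+4=28, FN=5+3+4+1+3=16 → 70/114 = 0.61404
  sad: TP=32, FP=5+5+4+3+4=21, FN=11+8+7+11+2=39 → 64/124 = 0.51613
  anger: TP=46, FP=3+8+8+1+1=21, FN=6+5+4+14+5=34 → 92/147 = 0.62585
  fear: TP=33, FP=4+7+4+4+4=23, FN=4+4+8+5+6=27 → 66/116 = 0.56897
  surprise: TP=59, FP=1+11+14+5+7=38, FN=3+3+1+4+1=12 → 118/168 = 0.70238
  disgust: TP=34, FP=3+2+5+6+1=17, FN=4+4+1+4+7=20 → 68/105 = 0.64762
Macro-F1 score = mean = (0.61404 + 0.51613 + 0.62585 + 0.56897 + 0.70238 + 0.64762) / 6 = 0.6125

0.6125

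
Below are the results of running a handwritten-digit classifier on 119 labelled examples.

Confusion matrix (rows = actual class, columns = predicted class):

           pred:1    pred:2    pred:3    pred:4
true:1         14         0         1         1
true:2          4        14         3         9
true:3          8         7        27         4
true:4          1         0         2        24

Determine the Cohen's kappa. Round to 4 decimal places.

0.5490

Observed agreement pₒ = trace/N = 79/119 = 0.66387
Expected agreement pₑ = Σ (rowᵢ·colᵢ)/N² = (16·27 + 30·21 + 46·33 + 27·38)/119² = 0.25464
κ = (pₒ − pₑ)/(1 − pₑ) = (0.66387 − 0.25464)/(1 − 0.25464) = 0.5490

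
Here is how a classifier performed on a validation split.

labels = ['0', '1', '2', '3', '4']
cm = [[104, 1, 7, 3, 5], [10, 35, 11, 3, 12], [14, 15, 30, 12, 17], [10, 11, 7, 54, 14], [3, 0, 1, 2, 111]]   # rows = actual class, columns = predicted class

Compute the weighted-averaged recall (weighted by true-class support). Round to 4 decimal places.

0.6789

Per-class recall (TP/(TP+FN)):
  0: TP=104, FN=1+7+3+5=16 → 104/120 = 0.86667
  1: TP=35, FN=10+11+3+12=36 → 35/71 = 0.49296
  2: TP=30, FN=14+15+12+17=58 → 30/88 = 0.34091
  3: TP=54, FN=10+11+7+14=42 → 54/96 = 0.56250
  4: TP=111, FN=3+0+1+2=6 → 111/117 = 0.94872
Weighted-recall = Σ (supportᵢ/N)·recallᵢ with N=492: (120/492)·0.86667 + (71/492)·0.49296 + (88/492)·0.34091 + (96/492)·0.56250 + (117/492)·0.94872 = 0.6789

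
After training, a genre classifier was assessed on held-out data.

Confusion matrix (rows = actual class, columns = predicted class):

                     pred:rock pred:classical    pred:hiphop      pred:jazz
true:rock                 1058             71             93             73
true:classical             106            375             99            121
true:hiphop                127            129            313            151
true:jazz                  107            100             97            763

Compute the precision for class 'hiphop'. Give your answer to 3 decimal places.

0.520

Take TP from the diagonal, FP from the rest of the 'hiphop' prediction marginal, FN from the rest of the 'hiphop' actual marginal.
precision = TP/(TP+FP).
hiphop: TP=313, FP=93+99+97=289 → 313/602 = 0.5199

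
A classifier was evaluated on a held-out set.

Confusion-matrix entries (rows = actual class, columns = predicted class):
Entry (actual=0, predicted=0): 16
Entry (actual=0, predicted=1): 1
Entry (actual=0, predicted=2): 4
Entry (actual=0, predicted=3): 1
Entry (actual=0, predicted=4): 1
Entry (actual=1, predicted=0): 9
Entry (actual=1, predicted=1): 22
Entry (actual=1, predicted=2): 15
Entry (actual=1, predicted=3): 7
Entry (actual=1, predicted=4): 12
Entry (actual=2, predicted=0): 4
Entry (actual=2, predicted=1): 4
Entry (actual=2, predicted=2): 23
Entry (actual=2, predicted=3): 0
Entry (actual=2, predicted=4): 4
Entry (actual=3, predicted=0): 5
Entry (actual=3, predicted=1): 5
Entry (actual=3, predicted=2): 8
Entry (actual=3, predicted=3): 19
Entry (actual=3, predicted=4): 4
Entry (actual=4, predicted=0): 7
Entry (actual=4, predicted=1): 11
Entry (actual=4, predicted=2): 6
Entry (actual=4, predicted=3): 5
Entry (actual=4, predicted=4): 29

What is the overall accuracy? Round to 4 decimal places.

Accuracy = trace / total = (16+22+23+19+29=109) / 222 = 109/222 = 0.4910

0.4910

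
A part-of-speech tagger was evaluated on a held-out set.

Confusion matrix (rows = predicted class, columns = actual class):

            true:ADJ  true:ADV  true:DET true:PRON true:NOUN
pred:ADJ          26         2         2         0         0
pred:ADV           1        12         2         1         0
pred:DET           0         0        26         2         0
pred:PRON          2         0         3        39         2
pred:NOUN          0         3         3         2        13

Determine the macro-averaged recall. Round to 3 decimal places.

0.816

Per-class recall (TP/(TP+FN)):
  ADJ: TP=26, FN=1+0+2+0=3 → 26/29 = 0.8966
  ADV: TP=12, FN=2+0+0+3=5 → 12/17 = 0.7059
  DET: TP=26, FN=2+2+3+3=10 → 26/36 = 0.7222
  PRON: TP=39, FN=0+1+2+2=5 → 39/44 = 0.8864
  NOUN: TP=13, FN=0+0+0+2=2 → 13/15 = 0.8667
Macro-recall = mean = (0.8966 + 0.7059 + 0.7222 + 0.8864 + 0.8667) / 5 = 0.816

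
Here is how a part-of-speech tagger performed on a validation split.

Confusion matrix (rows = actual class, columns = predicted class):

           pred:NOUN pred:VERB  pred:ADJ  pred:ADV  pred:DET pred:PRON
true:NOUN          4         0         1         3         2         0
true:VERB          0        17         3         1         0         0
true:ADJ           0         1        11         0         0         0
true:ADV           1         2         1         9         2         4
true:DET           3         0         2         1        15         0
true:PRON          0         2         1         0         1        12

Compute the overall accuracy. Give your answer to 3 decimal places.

Accuracy = trace / total = (4+17+11+9+15+12=68) / 99 = 68/99 = 0.687

0.687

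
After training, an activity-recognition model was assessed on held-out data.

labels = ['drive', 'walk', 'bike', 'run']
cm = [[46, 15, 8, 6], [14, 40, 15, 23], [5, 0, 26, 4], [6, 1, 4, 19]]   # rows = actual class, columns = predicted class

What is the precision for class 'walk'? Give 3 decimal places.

0.714

Take TP from the diagonal, FP from the rest of the 'walk' prediction marginal, FN from the rest of the 'walk' actual marginal.
precision = TP/(TP+FP).
walk: TP=40, FP=15+0+1=16 → 40/56 = 0.7143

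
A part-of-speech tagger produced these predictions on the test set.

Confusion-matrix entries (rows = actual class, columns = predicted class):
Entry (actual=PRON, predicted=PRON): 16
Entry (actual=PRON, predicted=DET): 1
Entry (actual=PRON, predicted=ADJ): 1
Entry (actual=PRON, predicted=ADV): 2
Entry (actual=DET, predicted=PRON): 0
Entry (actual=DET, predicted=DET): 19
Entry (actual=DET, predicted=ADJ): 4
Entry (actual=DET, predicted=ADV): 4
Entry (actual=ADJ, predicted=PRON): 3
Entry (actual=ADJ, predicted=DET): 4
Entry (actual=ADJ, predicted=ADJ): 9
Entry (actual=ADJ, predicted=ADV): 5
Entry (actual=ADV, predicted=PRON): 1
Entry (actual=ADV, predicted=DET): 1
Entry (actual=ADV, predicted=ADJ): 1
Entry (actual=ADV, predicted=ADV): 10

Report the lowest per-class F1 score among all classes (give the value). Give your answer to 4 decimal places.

0.5000

Per-class F1 score (2·TP/(2·TP+FP+FN)):
  PRON: TP=16, FP=0+3+1=4, FN=1+1+2=4 → 32/40 = 0.80000
  DET: TP=19, FP=1+4+1=6, FN=0+4+4=8 → 38/52 = 0.73077
  ADJ: TP=9, FP=1+4+1=6, FN=3+4+5=12 → 18/36 = 0.50000
  ADV: TP=10, FP=2+4+5=11, FN=1+1+1=3 → 20/34 = 0.58824
Lowest is class 'ADJ' with F1 score = 0.5000.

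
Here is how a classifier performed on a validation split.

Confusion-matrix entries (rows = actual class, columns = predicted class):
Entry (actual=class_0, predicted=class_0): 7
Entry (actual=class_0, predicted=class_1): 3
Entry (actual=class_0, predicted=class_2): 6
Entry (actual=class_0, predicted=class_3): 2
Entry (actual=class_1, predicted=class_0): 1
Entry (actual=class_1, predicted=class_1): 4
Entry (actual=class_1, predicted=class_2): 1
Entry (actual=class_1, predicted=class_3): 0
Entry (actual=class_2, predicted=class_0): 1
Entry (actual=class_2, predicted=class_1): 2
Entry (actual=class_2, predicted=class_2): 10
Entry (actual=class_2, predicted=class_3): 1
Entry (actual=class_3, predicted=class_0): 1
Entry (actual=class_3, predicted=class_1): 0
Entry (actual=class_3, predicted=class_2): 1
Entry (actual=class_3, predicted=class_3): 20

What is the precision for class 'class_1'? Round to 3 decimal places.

0.444

Treat 'class_1' as positive and all other classes as negative.
precision = TP/(TP+FP).
class_1: TP=4, FP=3+2+0=5 → 4/9 = 0.4444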